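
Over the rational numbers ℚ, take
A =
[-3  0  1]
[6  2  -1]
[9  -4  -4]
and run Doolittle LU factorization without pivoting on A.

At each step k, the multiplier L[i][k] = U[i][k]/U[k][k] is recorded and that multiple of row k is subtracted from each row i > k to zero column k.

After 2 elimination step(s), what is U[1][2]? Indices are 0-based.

k=0: U[0][0]=-3
  eliminate (1,0): mult=-2, new row 1: (0, 2, 1); set L[1][0]=-2
  eliminate (2,0): mult=-3, new row 2: (0, -4, -1); set L[2][0]=-3
k=1: U[1][1]=2
  eliminate (2,1): mult=-2, new row 2: (0, 0, 1); set L[2][1]=-2

U[1][2] = 1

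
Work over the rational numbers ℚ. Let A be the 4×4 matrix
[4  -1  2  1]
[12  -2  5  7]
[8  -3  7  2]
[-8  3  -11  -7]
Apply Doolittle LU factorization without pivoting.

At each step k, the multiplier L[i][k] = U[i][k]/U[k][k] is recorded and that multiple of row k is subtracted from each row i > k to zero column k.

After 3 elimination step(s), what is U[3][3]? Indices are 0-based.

k=0: U[0][0]=4
  eliminate (1,0): mult=3, new row 1: (0, 1, -1, 4); set L[1][0]=3
  eliminate (2,0): mult=2, new row 2: (0, -1, 3, 0); set L[2][0]=2
  eliminate (3,0): mult=-2, new row 3: (0, 1, -7, -5); set L[3][0]=-2
k=1: U[1][1]=1
  eliminate (2,1): mult=-1, new row 2: (0, 0, 2, 4); set L[2][1]=-1
  eliminate (3,1): mult=1, new row 3: (0, 0, -6, -9); set L[3][1]=1
k=2: U[2][2]=2
  eliminate (3,2): mult=-3, new row 3: (0, 0, 0, 3); set L[3][2]=-3

U[3][3] = 3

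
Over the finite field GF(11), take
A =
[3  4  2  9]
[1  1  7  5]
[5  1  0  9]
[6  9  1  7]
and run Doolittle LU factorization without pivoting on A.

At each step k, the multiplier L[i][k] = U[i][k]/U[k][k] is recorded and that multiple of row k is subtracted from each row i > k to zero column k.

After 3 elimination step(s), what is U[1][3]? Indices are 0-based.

U[1][3] = 2

Step 1: pivot at (0,0) is 3.
  row1 ← row1 − (4)·row0  ⇒  L[1][0]=4, U row1=(0, 7, 10, 2)
  row2 ← row2 − (9)·row0  ⇒  L[2][0]=9, U row2=(0, 9, 4, 5)
  row3 ← row3 − (2)·row0  ⇒  L[3][0]=2, U row3=(0, 1, 8, 0)
Step 2: pivot at (1,1) is 7.
  row2 ← row2 − (6)·row1  ⇒  L[2][1]=6, U row2=(0, 0, 10, 4)
  row3 ← row3 − (8)·row1  ⇒  L[3][1]=8, U row3=(0, 0, 5, 6)
Step 3: pivot at (2,2) is 10.
  row3 ← row3 − (6)·row2  ⇒  L[3][2]=6, U row3=(0, 0, 0, 4)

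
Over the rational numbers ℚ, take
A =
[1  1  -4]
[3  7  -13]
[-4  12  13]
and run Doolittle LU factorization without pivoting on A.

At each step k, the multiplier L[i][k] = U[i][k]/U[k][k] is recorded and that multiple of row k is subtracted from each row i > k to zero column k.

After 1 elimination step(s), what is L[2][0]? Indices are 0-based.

Step 1: pivot at (0,0) is 1.
  row1 ← row1 − (3)·row0  ⇒  L[1][0]=3, U row1=(0, 4, -1)
  row2 ← row2 − (-4)·row0  ⇒  L[2][0]=-4, U row2=(0, 16, -3)

L[2][0] = -4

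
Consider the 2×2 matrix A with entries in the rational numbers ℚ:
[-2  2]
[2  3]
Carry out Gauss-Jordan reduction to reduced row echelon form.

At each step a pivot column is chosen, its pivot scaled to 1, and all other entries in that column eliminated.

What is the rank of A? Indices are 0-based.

[1] R0 /= -2  ⇒  (1, -1)
     R1 -= 2·R0  ⇒  (0, 5)
[2] R1 /= 5  ⇒  (0, 1)
     R0 -= -1·R1  ⇒  (1, 0)

rank = 2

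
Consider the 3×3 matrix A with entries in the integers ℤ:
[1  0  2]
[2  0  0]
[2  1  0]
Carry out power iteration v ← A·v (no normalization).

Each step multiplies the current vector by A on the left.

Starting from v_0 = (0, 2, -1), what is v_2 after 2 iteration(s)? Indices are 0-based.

v_0 = (0, 2, -1).
v_1 = A·v_0 = (-2, 0, 2).
v_2 = A·v_1 = (2, -4, -4).

v_2 = (2, -4, -4)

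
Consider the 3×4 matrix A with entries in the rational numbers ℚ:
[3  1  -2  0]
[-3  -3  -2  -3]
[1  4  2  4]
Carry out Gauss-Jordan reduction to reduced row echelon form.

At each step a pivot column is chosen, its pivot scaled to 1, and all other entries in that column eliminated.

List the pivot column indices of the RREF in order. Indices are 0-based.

[1] R0 /= 3  ⇒  (1, 1/3, -2/3, 0)
     R1 -= -3·R0  ⇒  (0, -2, -4, -3)
     R2 -= 1·R0  ⇒  (0, 11/3, 8/3, 4)
[2] R1 /= -2  ⇒  (0, 1, 2, 3/2)
     R0 -= 1/3·R1  ⇒  (1, 0, -4/3, -1/2)
     R2 -= 11/3·R1  ⇒  (0, 0, -14/3, -3/2)
[3] R2 /= -14/3  ⇒  (0, 0, 1, 9/28)
     R0 -= -4/3·R2  ⇒  (1, 0, 0, -1/14)
     R1 -= 2·R2  ⇒  (0, 1, 0, 6/7)

pivot columns: 0, 1, 2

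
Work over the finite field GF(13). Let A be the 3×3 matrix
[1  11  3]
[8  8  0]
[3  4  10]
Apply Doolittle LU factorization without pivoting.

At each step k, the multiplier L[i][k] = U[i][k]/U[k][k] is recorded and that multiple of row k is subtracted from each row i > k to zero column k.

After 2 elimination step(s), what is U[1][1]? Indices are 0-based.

Step 1: pivot at (0,0) is 1.
  row1 ← row1 − (8)·row0  ⇒  L[1][0]=8, U row1=(0, 11, 2)
  row2 ← row2 − (3)·row0  ⇒  L[2][0]=3, U row2=(0, 10, 1)
Step 2: pivot at (1,1) is 11.
  row2 ← row2 − (8)·row1  ⇒  L[2][1]=8, U row2=(0, 0, 11)

U[1][1] = 11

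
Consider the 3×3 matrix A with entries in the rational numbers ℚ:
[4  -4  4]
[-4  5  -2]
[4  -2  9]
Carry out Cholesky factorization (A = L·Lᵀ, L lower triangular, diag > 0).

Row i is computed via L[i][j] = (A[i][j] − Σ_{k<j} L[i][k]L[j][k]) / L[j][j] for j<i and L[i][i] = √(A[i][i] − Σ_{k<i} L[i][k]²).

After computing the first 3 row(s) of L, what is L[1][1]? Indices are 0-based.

Step 1: L[0][0] = √(4) = 2.
  L[1][0] = (-4) / L[0][0] = -2.
Step 2: L[1][1] = √(1) = 1.
  L[2][0] = (4) / L[0][0] = 2.
  L[2][1] = (2) / L[1][1] = 2.
Step 3: L[2][2] = √(1) = 1.

L[1][1] = 1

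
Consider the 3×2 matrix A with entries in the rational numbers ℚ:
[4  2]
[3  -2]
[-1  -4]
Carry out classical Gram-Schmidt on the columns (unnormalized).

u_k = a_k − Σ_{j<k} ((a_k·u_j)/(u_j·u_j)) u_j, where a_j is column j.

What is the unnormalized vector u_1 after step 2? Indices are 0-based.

u_1 = (14/13, -35/13, -49/13)

Step 1: u_0 = a_0 = (4, 3, -1).
Step 2: u_1 = a_1 − (3/13)·u_0 = (14/13, -35/13, -49/13).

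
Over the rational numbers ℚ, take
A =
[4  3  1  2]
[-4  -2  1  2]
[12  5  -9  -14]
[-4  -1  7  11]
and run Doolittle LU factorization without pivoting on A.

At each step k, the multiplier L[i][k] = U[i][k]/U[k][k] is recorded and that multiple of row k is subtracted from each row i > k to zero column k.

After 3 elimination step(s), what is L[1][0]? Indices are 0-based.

k=0: U[0][0]=4
  eliminate (1,0): mult=-1, new row 1: (0, 1, 2, 4); set L[1][0]=-1
  eliminate (2,0): mult=3, new row 2: (0, -4, -12, -20); set L[2][0]=3
  eliminate (3,0): mult=-1, new row 3: (0, 2, 8, 13); set L[3][0]=-1
k=1: U[1][1]=1
  eliminate (2,1): mult=-4, new row 2: (0, 0, -4, -4); set L[2][1]=-4
  eliminate (3,1): mult=2, new row 3: (0, 0, 4, 5); set L[3][1]=2
k=2: U[2][2]=-4
  eliminate (3,2): mult=-1, new row 3: (0, 0, 0, 1); set L[3][2]=-1

L[1][0] = -1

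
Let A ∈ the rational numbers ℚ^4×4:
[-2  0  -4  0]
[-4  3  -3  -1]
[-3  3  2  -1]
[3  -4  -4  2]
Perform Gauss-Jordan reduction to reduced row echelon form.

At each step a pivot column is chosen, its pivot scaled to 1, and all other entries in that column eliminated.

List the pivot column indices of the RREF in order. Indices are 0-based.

pivot columns: 0, 1, 2, 3

pivot(0,0)=-2: scale R0 → (1, 0, 2, 0)
  clear (1,0): R1 −= (-4)R0 → (0, 3, 5, -1)
  clear (2,0): R2 −= (-3)R0 → (0, 3, 8, -1)
  clear (3,0): R3 −= (3)R0 → (0, -4, -10, 2)
pivot(1,1)=3: scale R1 → (0, 1, 5/3, -1/3)
  clear (2,1): R2 −= (3)R1 → (0, 0, 3, 0)
  clear (3,1): R3 −= (-4)R1 → (0, 0, -10/3, 2/3)
pivot(2,2)=3: scale R2 → (0, 0, 1, 0)
  clear (0,2): R0 −= (2)R2 → (1, 0, 0, 0)
  clear (1,2): R1 −= (5/3)R2 → (0, 1, 0, -1/3)
  clear (3,2): R3 −= (-10/3)R2 → (0, 0, 0, 2/3)
pivot(3,3)=2/3: scale R3 → (0, 0, 0, 1)
  clear (1,3): R1 −= (-1/3)R3 → (0, 1, 0, 0)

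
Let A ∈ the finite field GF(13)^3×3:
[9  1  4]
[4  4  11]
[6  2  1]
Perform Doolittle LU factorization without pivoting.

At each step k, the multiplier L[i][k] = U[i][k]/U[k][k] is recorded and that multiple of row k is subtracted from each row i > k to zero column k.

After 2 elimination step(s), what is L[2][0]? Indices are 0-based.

L[2][0] = 5

k=0: U[0][0]=9
  eliminate (1,0): mult=12, new row 1: (0, 5, 2); set L[1][0]=12
  eliminate (2,0): mult=5, new row 2: (0, 10, 7); set L[2][0]=5
k=1: U[1][1]=5
  eliminate (2,1): mult=2, new row 2: (0, 0, 3); set L[2][1]=2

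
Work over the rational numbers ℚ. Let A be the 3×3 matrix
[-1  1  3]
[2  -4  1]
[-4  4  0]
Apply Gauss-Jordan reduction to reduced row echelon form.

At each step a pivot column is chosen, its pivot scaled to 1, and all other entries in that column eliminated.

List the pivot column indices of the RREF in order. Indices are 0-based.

pivot columns: 0, 1, 2

step 1: normalize row 0 (÷-1) = (1, -1, -3)
  row 1: subtract 2×row0 = (0, -2, 7)
  row 2: subtract -4×row0 = (0, 0, -12)
step 2: normalize row 1 (÷-2) = (0, 1, -7/2)
  row 0: subtract -1×row1 = (1, 0, -13/2)
step 3: normalize row 2 (÷-12) = (0, 0, 1)
  row 0: subtract -13/2×row2 = (1, 0, 0)
  row 1: subtract -7/2×row2 = (0, 1, 0)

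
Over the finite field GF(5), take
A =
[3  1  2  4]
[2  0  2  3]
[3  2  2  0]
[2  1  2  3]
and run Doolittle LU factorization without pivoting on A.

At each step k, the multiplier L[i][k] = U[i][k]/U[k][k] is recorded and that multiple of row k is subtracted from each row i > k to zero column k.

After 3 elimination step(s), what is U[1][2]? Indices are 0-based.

U[1][2] = 4

[col 0] pivot 3
  R1 -= 4*R0 → (0, 1, 4, 2)  (L[1][0] := 4)
  R2 -= 1*R0 → (0, 1, 0, 1)  (L[2][0] := 1)
  R3 -= 4*R0 → (0, 2, 4, 2)  (L[3][0] := 4)
[col 1] pivot 1
  R2 -= 1*R1 → (0, 0, 1, 4)  (L[2][1] := 1)
  R3 -= 2*R1 → (0, 0, 1, 3)  (L[3][1] := 2)
[col 2] pivot 1
  R3 -= 1*R2 → (0, 0, 0, 4)  (L[3][2] := 1)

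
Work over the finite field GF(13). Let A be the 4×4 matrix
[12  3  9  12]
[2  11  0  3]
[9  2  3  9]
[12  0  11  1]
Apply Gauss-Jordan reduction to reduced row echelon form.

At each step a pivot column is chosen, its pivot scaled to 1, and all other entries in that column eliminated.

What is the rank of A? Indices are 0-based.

step 1: normalize row 0 (÷12) = (1, 10, 4, 1)
  row 1: subtract 2×row0 = (0, 4, 5, 1)
  row 2: subtract 9×row0 = (0, 3, 6, 0)
  row 3: subtract 12×row0 = (0, 10, 2, 2)
step 2: normalize row 1 (÷4) = (0, 1, 11, 10)
  row 0: subtract 10×row1 = (1, 0, 11, 5)
  row 2: subtract 3×row1 = (0, 0, 12, 9)
  row 3: subtract 10×row1 = (0, 0, 9, 6)
step 3: normalize row 2 (÷12) = (0, 0, 1, 4)
  row 0: subtract 11×row2 = (1, 0, 0, 0)
  row 1: subtract 11×row2 = (0, 1, 0, 5)
  row 3: subtract 9×row2 = (0, 0, 0, 9)
step 4: normalize row 3 (÷9) = (0, 0, 0, 1)
  row 1: subtract 5×row3 = (0, 1, 0, 0)
  row 2: subtract 4×row3 = (0, 0, 1, 0)

rank = 4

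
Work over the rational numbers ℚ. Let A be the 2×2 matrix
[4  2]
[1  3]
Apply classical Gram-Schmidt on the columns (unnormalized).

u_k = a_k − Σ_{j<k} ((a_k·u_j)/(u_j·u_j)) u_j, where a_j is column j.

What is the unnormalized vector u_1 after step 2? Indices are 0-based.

u_1 = (-10/17, 40/17)

Step 1: u_0 = a_0 = (4, 1).
Step 2: u_1 = a_1 − (11/17)·u_0 = (-10/17, 40/17).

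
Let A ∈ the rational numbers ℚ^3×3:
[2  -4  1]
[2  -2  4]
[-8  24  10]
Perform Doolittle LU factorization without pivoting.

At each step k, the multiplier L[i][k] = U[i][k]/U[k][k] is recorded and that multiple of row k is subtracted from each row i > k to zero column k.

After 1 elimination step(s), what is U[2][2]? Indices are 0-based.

[col 0] pivot 2
  R1 -= 1*R0 → (0, 2, 3)  (L[1][0] := 1)
  R2 -= -4*R0 → (0, 8, 14)  (L[2][0] := -4)

U[2][2] = 14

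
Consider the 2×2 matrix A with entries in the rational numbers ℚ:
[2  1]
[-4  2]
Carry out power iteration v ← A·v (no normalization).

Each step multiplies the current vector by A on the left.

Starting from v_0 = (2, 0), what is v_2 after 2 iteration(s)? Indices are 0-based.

v_0 = (2, 0).
v_1 = A·v_0 = (4, -8).
v_2 = A·v_1 = (0, -32).

v_2 = (0, -32)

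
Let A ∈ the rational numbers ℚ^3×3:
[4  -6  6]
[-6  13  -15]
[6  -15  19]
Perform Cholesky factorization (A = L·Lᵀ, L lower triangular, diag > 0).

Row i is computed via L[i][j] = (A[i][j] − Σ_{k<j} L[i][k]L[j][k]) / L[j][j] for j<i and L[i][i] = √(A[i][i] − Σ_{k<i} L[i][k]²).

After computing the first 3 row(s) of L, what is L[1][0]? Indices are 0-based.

Step 1: L[0][0] = √(4) = 2.
  L[1][0] = (-6) / L[0][0] = -3.
Step 2: L[1][1] = √(4) = 2.
  L[2][0] = (6) / L[0][0] = 3.
  L[2][1] = (-6) / L[1][1] = -3.
Step 3: L[2][2] = √(1) = 1.

L[1][0] = -3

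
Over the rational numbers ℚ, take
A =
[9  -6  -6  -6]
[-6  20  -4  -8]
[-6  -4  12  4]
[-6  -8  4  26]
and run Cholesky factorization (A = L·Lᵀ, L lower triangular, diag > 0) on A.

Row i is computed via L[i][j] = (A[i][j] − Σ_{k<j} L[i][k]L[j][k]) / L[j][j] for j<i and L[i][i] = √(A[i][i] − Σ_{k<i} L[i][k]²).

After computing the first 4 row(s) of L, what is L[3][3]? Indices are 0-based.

Step 1: L[0][0] = √(9) = 3.
  L[1][0] = (-6) / L[0][0] = -2.
Step 2: L[1][1] = √(16) = 4.
  L[2][0] = (-6) / L[0][0] = -2.
  L[2][1] = (-8) / L[1][1] = -2.
Step 3: L[2][2] = √(4) = 2.
  L[3][0] = (-6) / L[0][0] = -2.
  L[3][1] = (-12) / L[1][1] = -3.
  L[3][2] = (-6) / L[2][2] = -3.
Step 4: L[3][3] = √(4) = 2.

L[3][3] = 2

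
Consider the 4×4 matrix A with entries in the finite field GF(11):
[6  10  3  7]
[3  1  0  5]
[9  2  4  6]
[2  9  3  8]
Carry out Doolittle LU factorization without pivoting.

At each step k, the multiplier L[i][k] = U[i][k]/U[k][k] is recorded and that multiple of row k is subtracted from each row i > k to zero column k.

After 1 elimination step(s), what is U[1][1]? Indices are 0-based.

U[1][1] = 7

k=0: U[0][0]=6
  eliminate (1,0): mult=6, new row 1: (0, 7, 4, 7); set L[1][0]=6
  eliminate (2,0): mult=7, new row 2: (0, 9, 5, 1); set L[2][0]=7
  eliminate (3,0): mult=4, new row 3: (0, 2, 2, 2); set L[3][0]=4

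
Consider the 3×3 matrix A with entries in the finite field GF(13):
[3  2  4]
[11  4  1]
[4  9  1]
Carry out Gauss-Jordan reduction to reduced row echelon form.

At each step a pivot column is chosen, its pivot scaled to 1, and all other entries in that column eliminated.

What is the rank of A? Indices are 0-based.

pivot(0,0)=3: scale R0 → (1, 5, 10)
  clear (1,0): R1 −= (11)R0 → (0, 1, 8)
  clear (2,0): R2 −= (4)R0 → (0, 2, 0)
pivot(1,1)=1: scale R1 → (0, 1, 8)
  clear (0,1): R0 −= (5)R1 → (1, 0, 9)
  clear (2,1): R2 −= (2)R1 → (0, 0, 10)
pivot(2,2)=10: scale R2 → (0, 0, 1)
  clear (0,2): R0 −= (9)R2 → (1, 0, 0)
  clear (1,2): R1 −= (8)R2 → (0, 1, 0)

rank = 3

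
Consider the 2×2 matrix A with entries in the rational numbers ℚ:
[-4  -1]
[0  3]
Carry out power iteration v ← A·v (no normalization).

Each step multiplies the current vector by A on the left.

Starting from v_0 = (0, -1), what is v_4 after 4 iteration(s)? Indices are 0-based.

v_4 = (-25, -81)

v_0 = (0, -1).
v_1 = A·v_0 = (1, -3).
v_2 = A·v_1 = (-1, -9).
v_3 = A·v_2 = (13, -27).
v_4 = A·v_3 = (-25, -81).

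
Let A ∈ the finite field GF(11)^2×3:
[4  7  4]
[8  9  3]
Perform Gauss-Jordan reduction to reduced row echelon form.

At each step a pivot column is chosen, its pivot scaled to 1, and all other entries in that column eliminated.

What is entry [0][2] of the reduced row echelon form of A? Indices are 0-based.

pivot(0,0)=4: scale R0 → (1, 10, 1)
  clear (1,0): R1 −= (8)R0 → (0, 6, 6)
pivot(1,1)=6: scale R1 → (0, 1, 1)
  clear (0,1): R0 −= (10)R1 → (1, 0, 2)

M[0][2] = 2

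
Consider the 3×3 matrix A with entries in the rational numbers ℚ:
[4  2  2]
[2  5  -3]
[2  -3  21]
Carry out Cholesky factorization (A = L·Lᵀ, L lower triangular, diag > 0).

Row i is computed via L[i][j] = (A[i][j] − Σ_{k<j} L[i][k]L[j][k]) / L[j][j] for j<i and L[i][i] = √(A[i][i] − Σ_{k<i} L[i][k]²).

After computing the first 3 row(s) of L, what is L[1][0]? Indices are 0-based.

L[1][0] = 1

Step 1: L[0][0] = √(4) = 2.
  L[1][0] = (2) / L[0][0] = 1.
Step 2: L[1][1] = √(4) = 2.
  L[2][0] = (2) / L[0][0] = 1.
  L[2][1] = (-4) / L[1][1] = -2.
Step 3: L[2][2] = √(16) = 4.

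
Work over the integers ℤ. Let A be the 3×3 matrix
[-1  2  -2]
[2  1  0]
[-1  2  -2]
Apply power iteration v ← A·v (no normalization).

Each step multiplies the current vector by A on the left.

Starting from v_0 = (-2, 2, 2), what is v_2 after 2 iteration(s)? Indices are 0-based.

v_0 = (-2, 2, 2).
v_1 = A·v_0 = (2, -2, 2).
v_2 = A·v_1 = (-10, 2, -10).

v_2 = (-10, 2, -10)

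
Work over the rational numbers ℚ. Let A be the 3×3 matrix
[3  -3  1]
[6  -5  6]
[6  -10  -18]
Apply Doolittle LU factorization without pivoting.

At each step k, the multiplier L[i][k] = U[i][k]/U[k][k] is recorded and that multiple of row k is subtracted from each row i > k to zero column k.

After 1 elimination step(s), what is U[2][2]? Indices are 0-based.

U[2][2] = -20

Step 1: pivot at (0,0) is 3.
  row1 ← row1 − (2)·row0  ⇒  L[1][0]=2, U row1=(0, 1, 4)
  row2 ← row2 − (2)·row0  ⇒  L[2][0]=2, U row2=(0, -4, -20)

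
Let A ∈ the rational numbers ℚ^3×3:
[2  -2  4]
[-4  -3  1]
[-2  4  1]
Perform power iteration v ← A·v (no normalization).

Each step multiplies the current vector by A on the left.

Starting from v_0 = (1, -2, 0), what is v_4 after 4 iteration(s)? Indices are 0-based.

v_0 = (1, -2, 0).
v_1 = A·v_0 = (6, 2, -10).
v_2 = A·v_1 = (-32, -40, -14).
v_3 = A·v_2 = (-40, 234, -110).
v_4 = A·v_3 = (-988, -652, 906).

v_4 = (-988, -652, 906)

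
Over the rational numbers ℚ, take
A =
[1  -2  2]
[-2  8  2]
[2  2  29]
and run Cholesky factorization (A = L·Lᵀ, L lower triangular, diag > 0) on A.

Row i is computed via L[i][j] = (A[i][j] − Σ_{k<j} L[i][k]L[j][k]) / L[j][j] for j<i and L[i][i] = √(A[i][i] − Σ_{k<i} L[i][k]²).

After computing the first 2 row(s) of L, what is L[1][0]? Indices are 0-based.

Step 1: L[0][0] = √(1) = 1.
  L[1][0] = (-2) / L[0][0] = -2.
Step 2: L[1][1] = √(4) = 2.

L[1][0] = -2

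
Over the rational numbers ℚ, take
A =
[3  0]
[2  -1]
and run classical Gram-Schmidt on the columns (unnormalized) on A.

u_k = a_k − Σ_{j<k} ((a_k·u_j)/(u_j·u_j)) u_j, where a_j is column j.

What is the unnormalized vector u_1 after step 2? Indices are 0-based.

Step 1: u_0 = a_0 = (3, 2).
Step 2: u_1 = a_1 − (-2/13)·u_0 = (6/13, -9/13).

u_1 = (6/13, -9/13)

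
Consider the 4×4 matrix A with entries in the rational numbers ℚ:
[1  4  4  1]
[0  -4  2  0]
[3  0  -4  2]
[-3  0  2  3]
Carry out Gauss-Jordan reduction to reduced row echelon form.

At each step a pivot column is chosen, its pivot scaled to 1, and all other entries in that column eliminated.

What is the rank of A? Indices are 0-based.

pivot(0,0)=1: scale R0 → (1, 4, 4, 1)
  clear (2,0): R2 −= (3)R0 → (0, -12, -16, -1)
  clear (3,0): R3 −= (-3)R0 → (0, 12, 14, 6)
pivot(1,1)=-4: scale R1 → (0, 1, -1/2, 0)
  clear (0,1): R0 −= (4)R1 → (1, 0, 6, 1)
  clear (2,1): R2 −= (-12)R1 → (0, 0, -22, -1)
  clear (3,1): R3 −= (12)R1 → (0, 0, 20, 6)
pivot(2,2)=-22: scale R2 → (0, 0, 1, 1/22)
  clear (0,2): R0 −= (6)R2 → (1, 0, 0, 8/11)
  clear (1,2): R1 −= (-1/2)R2 → (0, 1, 0, 1/44)
  clear (3,2): R3 −= (20)R2 → (0, 0, 0, 56/11)
pivot(3,3)=56/11: scale R3 → (0, 0, 0, 1)
  clear (0,3): R0 −= (8/11)R3 → (1, 0, 0, 0)
  clear (1,3): R1 −= (1/44)R3 → (0, 1, 0, 0)
  clear (2,3): R2 −= (1/22)R3 → (0, 0, 1, 0)

rank = 4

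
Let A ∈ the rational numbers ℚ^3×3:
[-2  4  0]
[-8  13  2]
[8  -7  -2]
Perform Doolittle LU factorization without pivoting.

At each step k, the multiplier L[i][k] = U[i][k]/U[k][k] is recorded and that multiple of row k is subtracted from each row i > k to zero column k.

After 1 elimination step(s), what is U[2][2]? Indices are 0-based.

k=0: U[0][0]=-2
  eliminate (1,0): mult=4, new row 1: (0, -3, 2); set L[1][0]=4
  eliminate (2,0): mult=-4, new row 2: (0, 9, -2); set L[2][0]=-4

U[2][2] = -2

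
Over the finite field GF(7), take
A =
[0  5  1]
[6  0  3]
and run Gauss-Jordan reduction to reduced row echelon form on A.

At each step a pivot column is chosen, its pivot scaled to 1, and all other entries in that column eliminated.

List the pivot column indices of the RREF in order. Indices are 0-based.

step 1: exchange rows 0,1
step 1: normalize row 0 (÷6) = (1, 0, 4)
step 2: normalize row 1 (÷5) = (0, 1, 3)

pivot columns: 0, 1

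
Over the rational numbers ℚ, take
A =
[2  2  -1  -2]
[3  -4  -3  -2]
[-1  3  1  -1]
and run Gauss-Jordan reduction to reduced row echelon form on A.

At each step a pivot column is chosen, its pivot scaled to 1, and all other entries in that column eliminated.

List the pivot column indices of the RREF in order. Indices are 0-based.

[1] R0 /= 2  ⇒  (1, 1, -1/2, -1)
     R1 -= 3·R0  ⇒  (0, -7, -3/2, 1)
     R2 -= -1·R0  ⇒  (0, 4, 1/2, -2)
[2] R1 /= -7  ⇒  (0, 1, 3/14, -1/7)
     R0 -= 1·R1  ⇒  (1, 0, -5/7, -6/7)
     R2 -= 4·R1  ⇒  (0, 0, -5/14, -10/7)
[3] R2 /= -5/14  ⇒  (0, 0, 1, 4)
     R0 -= -5/7·R2  ⇒  (1, 0, 0, 2)
     R1 -= 3/14·R2  ⇒  (0, 1, 0, -1)

pivot columns: 0, 1, 2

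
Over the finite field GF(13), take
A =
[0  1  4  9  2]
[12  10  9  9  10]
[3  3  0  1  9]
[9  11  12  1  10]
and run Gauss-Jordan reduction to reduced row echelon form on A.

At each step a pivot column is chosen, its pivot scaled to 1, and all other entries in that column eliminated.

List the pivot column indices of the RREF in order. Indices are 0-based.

[1] R0 <-> R1
[1] R0 /= 12  ⇒  (1, 3, 4, 4, 3)
     R2 -= 3·R0  ⇒  (0, 7, 1, 2, 0)
     R3 -= 9·R0  ⇒  (0, 10, 2, 4, 9)
[2] R1 /= 1  ⇒  (0, 1, 4, 9, 2)
     R0 -= 3·R1  ⇒  (1, 0, 5, 3, 10)
     R2 -= 7·R1  ⇒  (0, 0, 12, 4, 12)
     R3 -= 10·R1  ⇒  (0, 0, 1, 5, 2)
[3] R2 /= 12  ⇒  (0, 0, 1, 9, 1)
     R0 -= 5·R2  ⇒  (1, 0, 0, 10, 5)
     R1 -= 4·R2  ⇒  (0, 1, 0, 12, 11)
     R3 -= 1·R2  ⇒  (0, 0, 0, 9, 1)
[4] R3 /= 9  ⇒  (0, 0, 0, 1, 3)
     R0 -= 10·R3  ⇒  (1, 0, 0, 0, 1)
     R1 -= 12·R3  ⇒  (0, 1, 0, 0, 1)
     R2 -= 9·R3  ⇒  (0, 0, 1, 0, 0)

pivot columns: 0, 1, 2, 3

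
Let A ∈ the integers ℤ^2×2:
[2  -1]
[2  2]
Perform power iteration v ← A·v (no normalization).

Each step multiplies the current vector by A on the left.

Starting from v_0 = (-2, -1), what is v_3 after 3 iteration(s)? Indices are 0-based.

v_0 = (-2, -1).
v_1 = A·v_0 = (-3, -6).
v_2 = A·v_1 = (0, -18).
v_3 = A·v_2 = (18, -36).

v_3 = (18, -36)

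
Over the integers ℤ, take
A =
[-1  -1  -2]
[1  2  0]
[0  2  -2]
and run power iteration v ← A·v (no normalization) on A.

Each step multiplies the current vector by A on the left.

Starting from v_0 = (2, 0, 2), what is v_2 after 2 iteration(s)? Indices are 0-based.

v_0 = (2, 0, 2).
v_1 = A·v_0 = (-6, 2, -4).
v_2 = A·v_1 = (12, -2, 12).

v_2 = (12, -2, 12)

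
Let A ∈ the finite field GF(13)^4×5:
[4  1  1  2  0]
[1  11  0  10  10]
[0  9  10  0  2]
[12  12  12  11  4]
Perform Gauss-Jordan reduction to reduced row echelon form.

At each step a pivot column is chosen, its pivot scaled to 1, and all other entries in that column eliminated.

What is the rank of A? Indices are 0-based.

pivot(0,0)=4: scale R0 → (1, 10, 10, 7, 0)
  clear (1,0): R1 −= (1)R0 → (0, 1, 3, 3, 10)
  clear (3,0): R3 −= (12)R0 → (0, 9, 9, 5, 4)
pivot(1,1)=1: scale R1 → (0, 1, 3, 3, 10)
  clear (0,1): R0 −= (10)R1 → (1, 0, 6, 3, 4)
  clear (2,1): R2 −= (9)R1 → (0, 0, 9, 12, 3)
  clear (3,1): R3 −= (9)R1 → (0, 0, 8, 4, 5)
pivot(2,2)=9: scale R2 → (0, 0, 1, 10, 9)
  clear (0,2): R0 −= (6)R2 → (1, 0, 0, 8, 2)
  clear (1,2): R1 −= (3)R2 → (0, 1, 0, 12, 9)
  clear (3,2): R3 −= (8)R2 → (0, 0, 0, 2, 11)
pivot(3,3)=2: scale R3 → (0, 0, 0, 1, 12)
  clear (0,3): R0 −= (8)R3 → (1, 0, 0, 0, 10)
  clear (1,3): R1 −= (12)R3 → (0, 1, 0, 0, 8)
  clear (2,3): R2 −= (10)R3 → (0, 0, 1, 0, 6)

rank = 4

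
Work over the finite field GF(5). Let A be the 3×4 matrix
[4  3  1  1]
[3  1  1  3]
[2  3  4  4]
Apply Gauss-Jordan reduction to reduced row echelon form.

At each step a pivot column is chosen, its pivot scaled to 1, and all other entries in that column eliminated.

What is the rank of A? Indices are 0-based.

rank = 3

[1] R0 /= 4  ⇒  (1, 2, 4, 4)
     R1 -= 3·R0  ⇒  (0, 0, 4, 1)
     R2 -= 2·R0  ⇒  (0, 4, 1, 1)
[2] R1 <-> R2
[2] R1 /= 4  ⇒  (0, 1, 4, 4)
     R0 -= 2·R1  ⇒  (1, 0, 1, 1)
[3] R2 /= 4  ⇒  (0, 0, 1, 4)
     R0 -= 1·R2  ⇒  (1, 0, 0, 2)
     R1 -= 4·R2  ⇒  (0, 1, 0, 3)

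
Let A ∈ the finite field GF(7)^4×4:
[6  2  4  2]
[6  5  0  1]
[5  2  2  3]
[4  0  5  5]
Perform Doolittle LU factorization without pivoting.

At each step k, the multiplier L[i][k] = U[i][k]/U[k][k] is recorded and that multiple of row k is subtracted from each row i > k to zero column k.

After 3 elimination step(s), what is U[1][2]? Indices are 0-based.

[col 0] pivot 6
  R1 -= 1*R0 → (0, 3, 3, 6)  (L[1][0] := 1)
  R2 -= 2*R0 → (0, 5, 1, 6)  (L[2][0] := 2)
  R3 -= 3*R0 → (0, 1, 0, 6)  (L[3][0] := 3)
[col 1] pivot 3
  R2 -= 4*R1 → (0, 0, 3, 3)  (L[2][1] := 4)
  R3 -= 5*R1 → (0, 0, 6, 4)  (L[3][1] := 5)
[col 2] pivot 3
  R3 -= 2*R2 → (0, 0, 0, 5)  (L[3][2] := 2)

U[1][2] = 3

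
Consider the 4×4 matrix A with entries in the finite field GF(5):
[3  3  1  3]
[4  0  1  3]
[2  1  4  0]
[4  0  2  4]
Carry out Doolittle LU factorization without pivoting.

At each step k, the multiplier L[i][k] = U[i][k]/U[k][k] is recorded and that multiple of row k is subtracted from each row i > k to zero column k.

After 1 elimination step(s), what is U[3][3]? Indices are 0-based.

[col 0] pivot 3
  R1 -= 3*R0 → (0, 1, 3, 4)  (L[1][0] := 3)
  R2 -= 4*R0 → (0, 4, 0, 3)  (L[2][0] := 4)
  R3 -= 3*R0 → (0, 1, 4, 0)  (L[3][0] := 3)

U[3][3] = 0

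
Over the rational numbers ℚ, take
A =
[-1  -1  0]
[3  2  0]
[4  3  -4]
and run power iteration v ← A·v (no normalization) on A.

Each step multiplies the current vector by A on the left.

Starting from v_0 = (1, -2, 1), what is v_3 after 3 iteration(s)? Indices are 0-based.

v_0 = (1, -2, 1).
v_1 = A·v_0 = (1, -1, -6).
v_2 = A·v_1 = (0, 1, 25).
v_3 = A·v_2 = (-1, 2, -97).

v_3 = (-1, 2, -97)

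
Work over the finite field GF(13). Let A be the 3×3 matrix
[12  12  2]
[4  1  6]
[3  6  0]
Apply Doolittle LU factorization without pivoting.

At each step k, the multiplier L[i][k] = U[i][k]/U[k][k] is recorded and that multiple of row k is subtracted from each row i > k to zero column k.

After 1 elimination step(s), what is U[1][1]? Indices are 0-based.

U[1][1] = 10

k=0: U[0][0]=12
  eliminate (1,0): mult=9, new row 1: (0, 10, 1); set L[1][0]=9
  eliminate (2,0): mult=10, new row 2: (0, 3, 6); set L[2][0]=10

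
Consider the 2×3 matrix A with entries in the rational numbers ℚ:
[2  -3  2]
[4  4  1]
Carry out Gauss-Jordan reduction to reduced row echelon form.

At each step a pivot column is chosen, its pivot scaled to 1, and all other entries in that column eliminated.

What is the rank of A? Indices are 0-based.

rank = 2

step 1: normalize row 0 (÷2) = (1, -3/2, 1)
  row 1: subtract 4×row0 = (0, 10, -3)
step 2: normalize row 1 (÷10) = (0, 1, -3/10)
  row 0: subtract -3/2×row1 = (1, 0, 11/20)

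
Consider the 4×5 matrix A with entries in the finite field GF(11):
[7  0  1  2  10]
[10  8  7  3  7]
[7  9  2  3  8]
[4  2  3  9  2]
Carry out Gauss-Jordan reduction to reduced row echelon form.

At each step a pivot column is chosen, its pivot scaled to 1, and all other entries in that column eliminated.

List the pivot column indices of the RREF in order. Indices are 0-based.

[1] R0 /= 7  ⇒  (1, 0, 8, 5, 3)
     R1 -= 10·R0  ⇒  (0, 8, 4, 8, 10)
     R2 -= 7·R0  ⇒  (0, 9, 1, 1, 9)
     R3 -= 4·R0  ⇒  (0, 2, 4, 0, 1)
[2] R1 /= 8  ⇒  (0, 1, 6, 1, 4)
     R2 -= 9·R1  ⇒  (0, 0, 2, 3, 6)
     R3 -= 2·R1  ⇒  (0, 0, 3, 9, 4)
[3] R2 /= 2  ⇒  (0, 0, 1, 7, 3)
     R0 -= 8·R2  ⇒  (1, 0, 0, 4, 1)
     R1 -= 6·R2  ⇒  (0, 1, 0, 3, 8)
     R3 -= 3·R2  ⇒  (0, 0, 0, 10, 6)
[4] R3 /= 10  ⇒  (0, 0, 0, 1, 5)
     R0 -= 4·R3  ⇒  (1, 0, 0, 0, 3)
     R1 -= 3·R3  ⇒  (0, 1, 0, 0, 4)
     R2 -= 7·R3  ⇒  (0, 0, 1, 0, 1)

pivot columns: 0, 1, 2, 3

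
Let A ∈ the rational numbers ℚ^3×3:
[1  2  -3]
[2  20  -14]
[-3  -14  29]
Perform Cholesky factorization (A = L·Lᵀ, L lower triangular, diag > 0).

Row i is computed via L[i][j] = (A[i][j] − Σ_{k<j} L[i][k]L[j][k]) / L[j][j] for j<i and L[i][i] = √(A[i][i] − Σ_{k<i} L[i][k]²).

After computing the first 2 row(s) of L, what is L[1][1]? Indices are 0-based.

Step 1: L[0][0] = √(1) = 1.
  L[1][0] = (2) / L[0][0] = 2.
Step 2: L[1][1] = √(16) = 4.

L[1][1] = 4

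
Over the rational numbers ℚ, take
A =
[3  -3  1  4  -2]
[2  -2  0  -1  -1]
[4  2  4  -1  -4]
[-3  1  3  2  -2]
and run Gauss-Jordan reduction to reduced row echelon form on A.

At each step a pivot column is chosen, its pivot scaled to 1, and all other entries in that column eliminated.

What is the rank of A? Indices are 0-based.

pivot(0,0)=3: scale R0 → (1, -1, 1/3, 4/3, -2/3)
  clear (1,0): R1 −= (2)R0 → (0, 0, -2/3, -11/3, 1/3)
  clear (2,0): R2 −= (4)R0 → (0, 6, 8/3, -19/3, -4/3)
  clear (3,0): R3 −= (-3)R0 → (0, -2, 4, 6, -4)
pivot(1,1): swap R1↔R2
pivot(1,1)=6: scale R1 → (0, 1, 4/9, -19/18, -2/9)
  clear (0,1): R0 −= (-1)R1 → (1, 0, 7/9, 5/18, -8/9)
  clear (3,1): R3 −= (-2)R1 → (0, 0, 44/9, 35/9, -40/9)
pivot(2,2)=-2/3: scale R2 → (0, 0, 1, 11/2, -1/2)
  clear (0,2): R0 −= (7/9)R2 → (1, 0, 0, -4, -1/2)
  clear (1,2): R1 −= (4/9)R2 → (0, 1, 0, -7/2, 0)
  clear (3,2): R3 −= (44/9)R2 → (0, 0, 0, -23, -2)
pivot(3,3)=-23: scale R3 → (0, 0, 0, 1, 2/23)
  clear (0,3): R0 −= (-4)R3 → (1, 0, 0, 0, -7/46)
  clear (1,3): R1 −= (-7/2)R3 → (0, 1, 0, 0, 7/23)
  clear (2,3): R2 −= (11/2)R3 → (0, 0, 1, 0, -45/46)

rank = 4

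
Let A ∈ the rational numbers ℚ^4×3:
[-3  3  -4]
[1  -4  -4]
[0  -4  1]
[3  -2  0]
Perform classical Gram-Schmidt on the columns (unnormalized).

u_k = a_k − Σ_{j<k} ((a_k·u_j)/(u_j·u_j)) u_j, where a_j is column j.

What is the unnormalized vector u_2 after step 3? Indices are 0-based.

u_2 = (-52/19, -864/247, 29/13, -388/247)

Step 1: u_0 = a_0 = (-3, 1, 0, 3).
Step 2: u_1 = a_1 − (-1)·u_0 = (0, -3, -4, 1).
Step 3: u_2 = a_2 − (8/19)·u_0 − (4/13)·u_1 = (-52/19, -864/247, 29/13, -388/247).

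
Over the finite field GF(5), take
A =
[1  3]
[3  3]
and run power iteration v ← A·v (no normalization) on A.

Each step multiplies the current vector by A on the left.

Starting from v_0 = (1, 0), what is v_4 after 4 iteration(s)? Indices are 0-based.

v_0 = (1, 0).
v_1 = A·v_0 = (1, 3).
v_2 = A·v_1 = (0, 2).
v_3 = A·v_2 = (1, 1).
v_4 = A·v_3 = (4, 1).

v_4 = (4, 1)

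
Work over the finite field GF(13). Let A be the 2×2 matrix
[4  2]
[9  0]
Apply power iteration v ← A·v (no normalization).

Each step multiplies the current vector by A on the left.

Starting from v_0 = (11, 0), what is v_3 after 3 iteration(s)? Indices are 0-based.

v_0 = (11, 0).
v_1 = A·v_0 = (5, 8).
v_2 = A·v_1 = (10, 6).
v_3 = A·v_2 = (0, 12).

v_3 = (0, 12)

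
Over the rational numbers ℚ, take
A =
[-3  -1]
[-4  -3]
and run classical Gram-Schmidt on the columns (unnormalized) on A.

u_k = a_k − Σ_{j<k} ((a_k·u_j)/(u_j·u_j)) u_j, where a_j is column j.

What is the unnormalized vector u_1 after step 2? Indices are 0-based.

Step 1: u_0 = a_0 = (-3, -4).
Step 2: u_1 = a_1 − (3/5)·u_0 = (4/5, -3/5).

u_1 = (4/5, -3/5)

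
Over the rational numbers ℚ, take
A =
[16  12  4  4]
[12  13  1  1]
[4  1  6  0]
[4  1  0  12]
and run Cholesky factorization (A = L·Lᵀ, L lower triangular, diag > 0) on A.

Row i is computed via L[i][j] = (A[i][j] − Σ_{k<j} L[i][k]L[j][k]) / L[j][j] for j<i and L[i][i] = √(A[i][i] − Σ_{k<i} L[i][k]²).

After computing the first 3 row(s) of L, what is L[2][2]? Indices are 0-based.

Step 1: L[0][0] = √(16) = 4.
  L[1][0] = (12) / L[0][0] = 3.
Step 2: L[1][1] = √(4) = 2.
  L[2][0] = (4) / L[0][0] = 1.
  L[2][1] = (-2) / L[1][1] = -1.
Step 3: L[2][2] = √(4) = 2.

L[2][2] = 2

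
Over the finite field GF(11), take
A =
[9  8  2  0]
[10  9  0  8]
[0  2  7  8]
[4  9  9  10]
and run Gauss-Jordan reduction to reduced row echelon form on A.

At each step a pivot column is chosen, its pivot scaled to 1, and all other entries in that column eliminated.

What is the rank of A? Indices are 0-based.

rank = 4

[1] R0 /= 9  ⇒  (1, 7, 10, 0)
     R1 -= 10·R0  ⇒  (0, 5, 10, 8)
     R3 -= 4·R0  ⇒  (0, 3, 2, 10)
[2] R1 /= 5  ⇒  (0, 1, 2, 6)
     R0 -= 7·R1  ⇒  (1, 0, 7, 2)
     R2 -= 2·R1  ⇒  (0, 0, 3, 7)
     R3 -= 3·R1  ⇒  (0, 0, 7, 3)
[3] R2 /= 3  ⇒  (0, 0, 1, 6)
     R0 -= 7·R2  ⇒  (1, 0, 0, 4)
     R1 -= 2·R2  ⇒  (0, 1, 0, 5)
     R3 -= 7·R2  ⇒  (0, 0, 0, 5)
[4] R3 /= 5  ⇒  (0, 0, 0, 1)
     R0 -= 4·R3  ⇒  (1, 0, 0, 0)
     R1 -= 5·R3  ⇒  (0, 1, 0, 0)
     R2 -= 6·R3  ⇒  (0, 0, 1, 0)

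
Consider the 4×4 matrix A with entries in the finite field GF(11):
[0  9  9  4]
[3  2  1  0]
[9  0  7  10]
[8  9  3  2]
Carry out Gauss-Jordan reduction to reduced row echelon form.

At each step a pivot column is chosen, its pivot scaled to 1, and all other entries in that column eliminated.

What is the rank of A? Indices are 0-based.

step 1: exchange rows 0,1
step 1: normalize row 0 (÷3) = (1, 8, 4, 0)
  row 2: subtract 9×row0 = (0, 5, 4, 10)
  row 3: subtract 8×row0 = (0, 0, 4, 2)
step 2: normalize row 1 (÷9) = (0, 1, 1, 9)
  row 0: subtract 8×row1 = (1, 0, 7, 5)
  row 2: subtract 5×row1 = (0, 0, 10, 9)
step 3: normalize row 2 (÷10) = (0, 0, 1, 2)
  row 0: subtract 7×row2 = (1, 0, 0, 2)
  row 1: subtract 1×row2 = (0, 1, 0, 7)
  row 3: subtract 4×row2 = (0, 0, 0, 5)
step 4: normalize row 3 (÷5) = (0, 0, 0, 1)
  row 0: subtract 2×row3 = (1, 0, 0, 0)
  row 1: subtract 7×row3 = (0, 1, 0, 0)
  row 2: subtract 2×row3 = (0, 0, 1, 0)

rank = 4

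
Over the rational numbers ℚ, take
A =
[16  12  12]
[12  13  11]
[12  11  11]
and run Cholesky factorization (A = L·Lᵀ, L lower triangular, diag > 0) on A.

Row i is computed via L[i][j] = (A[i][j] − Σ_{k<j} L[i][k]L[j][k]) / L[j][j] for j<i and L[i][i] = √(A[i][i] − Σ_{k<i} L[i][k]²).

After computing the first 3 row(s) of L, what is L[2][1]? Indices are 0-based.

Step 1: L[0][0] = √(16) = 4.
  L[1][0] = (12) / L[0][0] = 3.
Step 2: L[1][1] = √(4) = 2.
  L[2][0] = (12) / L[0][0] = 3.
  L[2][1] = (2) / L[1][1] = 1.
Step 3: L[2][2] = √(1) = 1.

L[2][1] = 1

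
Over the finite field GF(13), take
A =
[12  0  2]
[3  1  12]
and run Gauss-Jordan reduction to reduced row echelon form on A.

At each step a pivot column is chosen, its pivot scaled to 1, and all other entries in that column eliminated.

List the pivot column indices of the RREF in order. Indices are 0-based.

step 1: normalize row 0 (÷12) = (1, 0, 11)
  row 1: subtract 3×row0 = (0, 1, 5)
step 2: normalize row 1 (÷1) = (0, 1, 5)

pivot columns: 0, 1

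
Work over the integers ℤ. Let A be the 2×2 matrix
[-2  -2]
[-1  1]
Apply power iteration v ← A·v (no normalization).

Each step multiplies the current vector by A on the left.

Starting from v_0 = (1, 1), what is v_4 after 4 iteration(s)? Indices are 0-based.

v_0 = (1, 1).
v_1 = A·v_0 = (-4, 0).
v_2 = A·v_1 = (8, 4).
v_3 = A·v_2 = (-24, -4).
v_4 = A·v_3 = (56, 20).

v_4 = (56, 20)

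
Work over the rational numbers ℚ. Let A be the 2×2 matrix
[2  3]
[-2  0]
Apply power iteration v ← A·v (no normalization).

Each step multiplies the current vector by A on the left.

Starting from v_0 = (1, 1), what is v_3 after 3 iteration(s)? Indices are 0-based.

v_3 = (-22, -8)

v_0 = (1, 1).
v_1 = A·v_0 = (5, -2).
v_2 = A·v_1 = (4, -10).
v_3 = A·v_2 = (-22, -8).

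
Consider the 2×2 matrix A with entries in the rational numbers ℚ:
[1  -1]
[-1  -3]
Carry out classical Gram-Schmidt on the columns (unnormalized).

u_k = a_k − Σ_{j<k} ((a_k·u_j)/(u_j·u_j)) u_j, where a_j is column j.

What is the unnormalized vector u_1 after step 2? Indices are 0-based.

Step 1: u_0 = a_0 = (1, -1).
Step 2: u_1 = a_1 − (1)·u_0 = (-2, -2).

u_1 = (-2, -2)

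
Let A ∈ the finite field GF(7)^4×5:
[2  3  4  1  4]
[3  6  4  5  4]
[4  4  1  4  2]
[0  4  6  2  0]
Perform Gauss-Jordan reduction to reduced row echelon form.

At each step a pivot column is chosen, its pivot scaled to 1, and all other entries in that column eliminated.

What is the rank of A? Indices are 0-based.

rank = 3

pivot(0,0)=2: scale R0 → (1, 5, 2, 4, 2)
  clear (1,0): R1 −= (3)R0 → (0, 5, 5, 0, 5)
  clear (2,0): R2 −= (4)R0 → (0, 5, 0, 2, 1)
pivot(1,1)=5: scale R1 → (0, 1, 1, 0, 1)
  clear (0,1): R0 −= (5)R1 → (1, 0, 4, 4, 4)
  clear (2,1): R2 −= (5)R1 → (0, 0, 2, 2, 3)
  clear (3,1): R3 −= (4)R1 → (0, 0, 2, 2, 3)
pivot(2,2)=2: scale R2 → (0, 0, 1, 1, 5)
  clear (0,2): R0 −= (4)R2 → (1, 0, 0, 0, 5)
  clear (1,2): R1 −= (1)R2 → (0, 1, 0, 6, 3)
  clear (3,2): R3 −= (2)R2 → (0, 0, 0, 0, 0)
col 3: no nonzero at/below row 3; advance.
col 4: no nonzero at/below row 3; advance.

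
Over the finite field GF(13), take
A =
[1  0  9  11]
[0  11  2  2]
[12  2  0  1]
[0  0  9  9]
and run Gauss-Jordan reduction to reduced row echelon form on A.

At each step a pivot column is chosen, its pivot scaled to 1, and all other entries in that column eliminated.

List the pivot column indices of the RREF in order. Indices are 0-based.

step 1: normalize row 0 (÷1) = (1, 0, 9, 11)
  row 2: subtract 12×row0 = (0, 2, 9, 12)
step 2: normalize row 1 (÷11) = (0, 1, 12, 12)
  row 2: subtract 2×row1 = (0, 0, 11, 1)
step 3: normalize row 2 (÷11) = (0, 0, 1, 6)
  row 0: subtract 9×row2 = (1, 0, 0, 9)
  row 1: subtract 12×row2 = (0, 1, 0, 5)
  row 3: subtract 9×row2 = (0, 0, 0, 7)
step 4: normalize row 3 (÷7) = (0, 0, 0, 1)
  row 0: subtract 9×row3 = (1, 0, 0, 0)
  row 1: subtract 5×row3 = (0, 1, 0, 0)
  row 2: subtract 6×row3 = (0, 0, 1, 0)

pivot columns: 0, 1, 2, 3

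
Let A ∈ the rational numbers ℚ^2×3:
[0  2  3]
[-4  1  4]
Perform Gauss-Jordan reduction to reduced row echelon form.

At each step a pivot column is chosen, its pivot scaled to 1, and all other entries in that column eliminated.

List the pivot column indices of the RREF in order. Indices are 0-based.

pivot columns: 0, 1

step 1: exchange rows 0,1
step 1: normalize row 0 (÷-4) = (1, -1/4, -1)
step 2: normalize row 1 (÷2) = (0, 1, 3/2)
  row 0: subtract -1/4×row1 = (1, 0, -5/8)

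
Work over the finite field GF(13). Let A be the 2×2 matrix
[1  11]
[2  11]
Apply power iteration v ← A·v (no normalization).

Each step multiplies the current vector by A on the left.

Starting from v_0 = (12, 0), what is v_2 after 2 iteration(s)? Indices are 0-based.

v_2 = (3, 2)

v_0 = (12, 0).
v_1 = A·v_0 = (12, 11).
v_2 = A·v_1 = (3, 2).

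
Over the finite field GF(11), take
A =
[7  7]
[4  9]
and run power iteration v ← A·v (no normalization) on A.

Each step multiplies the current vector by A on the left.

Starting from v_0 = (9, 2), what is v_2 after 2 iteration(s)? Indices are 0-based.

v_2 = (4, 2)

v_0 = (9, 2).
v_1 = A·v_0 = (0, 10).
v_2 = A·v_1 = (4, 2).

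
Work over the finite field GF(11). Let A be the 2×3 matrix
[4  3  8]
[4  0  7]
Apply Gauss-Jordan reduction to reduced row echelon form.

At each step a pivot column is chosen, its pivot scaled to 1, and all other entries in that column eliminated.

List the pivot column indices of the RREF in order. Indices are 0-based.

step 1: normalize row 0 (÷4) = (1, 9, 2)
  row 1: subtract 4×row0 = (0, 8, 10)
step 2: normalize row 1 (÷8) = (0, 1, 4)
  row 0: subtract 9×row1 = (1, 0, 10)

pivot columns: 0, 1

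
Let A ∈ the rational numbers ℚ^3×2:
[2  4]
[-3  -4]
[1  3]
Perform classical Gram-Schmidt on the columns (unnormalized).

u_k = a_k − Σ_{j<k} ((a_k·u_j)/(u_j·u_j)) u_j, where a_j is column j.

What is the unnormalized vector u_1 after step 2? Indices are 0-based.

u_1 = (5/7, 13/14, 19/14)

Step 1: u_0 = a_0 = (2, -3, 1).
Step 2: u_1 = a_1 − (23/14)·u_0 = (5/7, 13/14, 19/14).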